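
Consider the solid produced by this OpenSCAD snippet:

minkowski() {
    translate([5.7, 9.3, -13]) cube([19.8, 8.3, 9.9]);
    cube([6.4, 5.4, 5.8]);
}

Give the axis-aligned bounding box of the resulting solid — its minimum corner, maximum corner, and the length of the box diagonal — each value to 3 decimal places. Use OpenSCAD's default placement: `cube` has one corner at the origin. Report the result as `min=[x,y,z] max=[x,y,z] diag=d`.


A = translate([5.7, 9.3, -13]) cube([19.8, 8.3, 9.9]) → bbox [5.7,9.3,-13] .. [25.5,17.6,-3.1]
B = cube([6.4, 5.4, 5.8]) → bbox [0,0,0] .. [6.4,5.4,5.8]
lo = A.lo+B.lo = [5.7+0, 9.3+0, -13+0] = [5.700,9.300,-13.000]
hi = A.hi+B.hi = [25.5+6.4, 17.6+5.4, -3.1+5.8] = [31.900,23.000,2.700]
diag = √(26.2²+13.7²+15.7²) = √1120.62 = 33.476

min=[5.700,9.300,-13.000] max=[31.900,23.000,2.700] diag=33.476


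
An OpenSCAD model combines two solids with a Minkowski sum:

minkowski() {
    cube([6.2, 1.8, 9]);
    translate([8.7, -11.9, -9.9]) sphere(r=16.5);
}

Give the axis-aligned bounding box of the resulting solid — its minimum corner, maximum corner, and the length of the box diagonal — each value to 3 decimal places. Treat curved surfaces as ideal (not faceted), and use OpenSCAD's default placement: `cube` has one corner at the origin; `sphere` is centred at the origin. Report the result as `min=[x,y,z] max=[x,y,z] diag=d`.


min=[-7.800,-28.400,-26.400] max=[31.400,6.400,15.600] diag=67.169

A = translate([8.7, -11.9, -9.9]) sphere(r=16.5) → bbox [-7.8,-28.4,-26.4] .. [25.2,4.6,6.6]
B = cube([6.2, 1.8, 9]) → bbox [0,0,0] .. [6.2,1.8,9]
lo = A.lo+B.lo = [-7.8+0, -28.4+0, -26.4+0] = [-7.800,-28.400,-26.400]
hi = A.hi+B.hi = [25.2+6.2, 4.6+1.8, 6.6+9] = [31.400,6.400,15.600]
diag = √(39.2²+34.8²+42²) = √4511.68 = 67.169


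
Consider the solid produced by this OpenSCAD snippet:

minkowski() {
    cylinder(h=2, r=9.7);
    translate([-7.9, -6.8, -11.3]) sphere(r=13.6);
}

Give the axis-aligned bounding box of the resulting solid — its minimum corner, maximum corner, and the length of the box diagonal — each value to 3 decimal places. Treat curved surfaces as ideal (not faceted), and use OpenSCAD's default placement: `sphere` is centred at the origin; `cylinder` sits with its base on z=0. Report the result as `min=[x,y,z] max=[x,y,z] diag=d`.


A = translate([-7.9, -6.8, -11.3]) sphere(r=13.6) → bbox [-21.5,-20.4,-24.9] .. [5.7,6.8,2.3]
B = cylinder(h=2, r=9.7) → bbox [-9.7,-9.7,0] .. [9.7,9.7,2]
lo = A.lo+B.lo = [-21.5-9.7, -20.4-9.7, -24.9+0] = [-31.200,-30.100,-24.900]
hi = A.hi+B.hi = [5.7+9.7, 6.8+9.7, 2.3+2] = [15.400,16.500,4.300]
diag = √(46.6²+46.6²+29.2²) = √5195.76 = 72.082

min=[-31.200,-30.100,-24.900] max=[15.400,16.500,4.300] diag=72.082


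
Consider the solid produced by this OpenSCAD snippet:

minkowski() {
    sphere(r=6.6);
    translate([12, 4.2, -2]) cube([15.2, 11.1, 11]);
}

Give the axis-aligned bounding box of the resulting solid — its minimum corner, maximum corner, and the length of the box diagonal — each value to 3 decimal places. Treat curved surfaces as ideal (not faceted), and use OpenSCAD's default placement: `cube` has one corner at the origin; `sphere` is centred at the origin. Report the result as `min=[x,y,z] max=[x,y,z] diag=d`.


min=[5.400,-2.400,-8.600] max=[33.800,21.900,15.600] diag=44.527

A = translate([12, 4.2, -2]) cube([15.2, 11.1, 11]) → bbox [12,4.2,-2] .. [27.2,15.3,9]
B = sphere(r=6.6) → bbox [-6.6,-6.6,-6.6] .. [6.6,6.6,6.6]
lo = A.lo+B.lo = [12-6.6, 4.2-6.6, -2-6.6] = [5.400,-2.400,-8.600]
hi = A.hi+B.hi = [27.2+6.6, 15.3+6.6, 9+6.6] = [33.800,21.900,15.600]
diag = √(28.4²+24.3²+24.2²) = √1982.69 = 44.527


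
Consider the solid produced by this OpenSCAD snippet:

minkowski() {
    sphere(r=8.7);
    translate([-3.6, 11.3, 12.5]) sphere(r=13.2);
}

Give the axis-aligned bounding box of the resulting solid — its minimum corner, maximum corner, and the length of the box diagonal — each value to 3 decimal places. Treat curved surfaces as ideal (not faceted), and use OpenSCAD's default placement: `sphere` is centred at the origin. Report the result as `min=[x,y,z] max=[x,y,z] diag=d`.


min=[-25.500,-10.600,-9.400] max=[18.300,33.200,34.400] diag=75.864

A = translate([-3.6, 11.3, 12.5]) sphere(r=13.2) → bbox [-16.8,-1.9,-0.7] .. [9.6,24.5,25.7]
B = sphere(r=8.7) → bbox [-8.7,-8.7,-8.7] .. [8.7,8.7,8.7]
lo = A.lo+B.lo = [-16.8-8.7, -1.9-8.7, -0.7-8.7] = [-25.500,-10.600,-9.400]
hi = A.hi+B.hi = [9.6+8.7, 24.5+8.7, 25.7+8.7] = [18.300,33.200,34.400]
diag = √(43.8²+43.8²+43.8²) = √5755.32 = 75.864


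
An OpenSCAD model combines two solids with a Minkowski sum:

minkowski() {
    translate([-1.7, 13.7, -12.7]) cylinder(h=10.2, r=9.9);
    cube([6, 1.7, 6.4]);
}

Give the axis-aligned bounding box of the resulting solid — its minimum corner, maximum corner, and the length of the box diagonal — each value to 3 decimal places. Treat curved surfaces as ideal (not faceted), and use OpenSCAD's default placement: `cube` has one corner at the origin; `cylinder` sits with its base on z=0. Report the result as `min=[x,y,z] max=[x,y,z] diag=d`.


min=[-11.600,3.800,-12.700] max=[14.200,25.300,3.900] diag=37.463

A = translate([-1.7, 13.7, -12.7]) cylinder(h=10.2, r=9.9) → bbox [-11.6,3.8,-12.7] .. [8.2,23.6,-2.5]
B = cube([6, 1.7, 6.4]) → bbox [0,0,0] .. [6,1.7,6.4]
lo = A.lo+B.lo = [-11.6+0, 3.8+0, -12.7+0] = [-11.600,3.800,-12.700]
hi = A.hi+B.hi = [8.2+6, 23.6+1.7, -2.5+6.4] = [14.200,25.300,3.900]
diag = √(25.8²+21.5²+16.6²) = √1403.45 = 37.463


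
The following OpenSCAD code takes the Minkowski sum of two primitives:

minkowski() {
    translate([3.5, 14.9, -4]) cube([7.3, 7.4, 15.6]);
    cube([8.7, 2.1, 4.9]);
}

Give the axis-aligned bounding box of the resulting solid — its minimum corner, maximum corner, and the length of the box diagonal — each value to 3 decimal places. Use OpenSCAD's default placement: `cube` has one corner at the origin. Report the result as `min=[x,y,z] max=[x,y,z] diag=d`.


min=[3.500,14.900,-4.000] max=[19.500,24.400,16.500] diag=27.686

A = translate([3.5, 14.9, -4]) cube([7.3, 7.4, 15.6]) → bbox [3.5,14.9,-4] .. [10.8,22.3,11.6]
B = cube([8.7, 2.1, 4.9]) → bbox [0,0,0] .. [8.7,2.1,4.9]
lo = A.lo+B.lo = [3.5+0, 14.9+0, -4+0] = [3.500,14.900,-4.000]
hi = A.hi+B.hi = [10.8+8.7, 22.3+2.1, 11.6+4.9] = [19.500,24.400,16.500]
diag = √(16²+9.5²+20.5²) = √766.5 = 27.686


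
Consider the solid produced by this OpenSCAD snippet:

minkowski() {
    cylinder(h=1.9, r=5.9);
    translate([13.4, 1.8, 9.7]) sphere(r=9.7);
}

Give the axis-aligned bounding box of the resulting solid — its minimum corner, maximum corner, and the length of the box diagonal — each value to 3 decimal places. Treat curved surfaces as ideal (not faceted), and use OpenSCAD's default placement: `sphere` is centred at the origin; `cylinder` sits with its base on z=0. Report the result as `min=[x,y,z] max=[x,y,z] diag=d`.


A = translate([13.4, 1.8, 9.7]) sphere(r=9.7) → bbox [3.7,-7.9,0] .. [23.1,11.5,19.4]
B = cylinder(h=1.9, r=5.9) → bbox [-5.9,-5.9,0] .. [5.9,5.9,1.9]
lo = A.lo+B.lo = [3.7-5.9, -7.9-5.9, 0+0] = [-2.200,-13.800,0.000]
hi = A.hi+B.hi = [23.1+5.9, 11.5+5.9, 19.4+1.9] = [29.000,17.400,21.300]
diag = √(31.2²+31.2²+21.3²) = √2400.57 = 48.996

min=[-2.200,-13.800,0.000] max=[29.000,17.400,21.300] diag=48.996


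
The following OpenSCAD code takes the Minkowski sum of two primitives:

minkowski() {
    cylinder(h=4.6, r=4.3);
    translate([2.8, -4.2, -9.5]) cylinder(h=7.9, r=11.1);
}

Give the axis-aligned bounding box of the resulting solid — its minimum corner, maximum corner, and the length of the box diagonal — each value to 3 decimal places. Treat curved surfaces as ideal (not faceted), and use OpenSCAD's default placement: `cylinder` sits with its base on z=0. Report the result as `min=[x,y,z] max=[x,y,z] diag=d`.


A = translate([2.8, -4.2, -9.5]) cylinder(h=7.9, r=11.1) → bbox [-8.3,-15.3,-9.5] .. [13.9,6.9,-1.6]
B = cylinder(h=4.6, r=4.3) → bbox [-4.3,-4.3,0] .. [4.3,4.3,4.6]
lo = A.lo+B.lo = [-8.3-4.3, -15.3-4.3, -9.5+0] = [-12.600,-19.600,-9.500]
hi = A.hi+B.hi = [13.9+4.3, 6.9+4.3, -1.6+4.6] = [18.200,11.200,3.000]
diag = √(30.8²+30.8²+12.5²) = √2053.53 = 45.316

min=[-12.600,-19.600,-9.500] max=[18.200,11.200,3.000] diag=45.316


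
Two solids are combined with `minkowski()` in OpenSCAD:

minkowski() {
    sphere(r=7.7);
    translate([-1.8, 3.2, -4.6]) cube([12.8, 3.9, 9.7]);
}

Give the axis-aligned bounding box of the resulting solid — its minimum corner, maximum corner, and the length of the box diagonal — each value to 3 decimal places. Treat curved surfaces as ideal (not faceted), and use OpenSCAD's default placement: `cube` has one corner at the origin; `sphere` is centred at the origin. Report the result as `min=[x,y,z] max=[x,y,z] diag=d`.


A = translate([-1.8, 3.2, -4.6]) cube([12.8, 3.9, 9.7]) → bbox [-1.8,3.2,-4.6] .. [11,7.1,5.1]
B = sphere(r=7.7) → bbox [-7.7,-7.7,-7.7] .. [7.7,7.7,7.7]
lo = A.lo+B.lo = [-1.8-7.7, 3.2-7.7, -4.6-7.7] = [-9.500,-4.500,-12.300]
hi = A.hi+B.hi = [11+7.7, 7.1+7.7, 5.1+7.7] = [18.700,14.800,12.800]
diag = √(28.2²+19.3²+25.1²) = √1797.74 = 42.400

min=[-9.500,-4.500,-12.300] max=[18.700,14.800,12.800] diag=42.400


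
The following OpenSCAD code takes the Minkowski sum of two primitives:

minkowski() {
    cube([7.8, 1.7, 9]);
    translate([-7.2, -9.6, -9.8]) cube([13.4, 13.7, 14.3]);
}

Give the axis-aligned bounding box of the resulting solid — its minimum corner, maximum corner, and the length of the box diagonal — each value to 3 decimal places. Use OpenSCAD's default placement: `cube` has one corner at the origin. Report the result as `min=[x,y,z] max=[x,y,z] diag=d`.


A = translate([-7.2, -9.6, -9.8]) cube([13.4, 13.7, 14.3]) → bbox [-7.2,-9.6,-9.8] .. [6.2,4.1,4.5]
B = cube([7.8, 1.7, 9]) → bbox [0,0,0] .. [7.8,1.7,9]
lo = A.lo+B.lo = [-7.2+0, -9.6+0, -9.8+0] = [-7.200,-9.600,-9.800]
hi = A.hi+B.hi = [6.2+7.8, 4.1+1.7, 4.5+9] = [14.000,5.800,13.500]
diag = √(21.2²+15.4²+23.3²) = √1229.49 = 35.064

min=[-7.200,-9.600,-9.800] max=[14.000,5.800,13.500] diag=35.064


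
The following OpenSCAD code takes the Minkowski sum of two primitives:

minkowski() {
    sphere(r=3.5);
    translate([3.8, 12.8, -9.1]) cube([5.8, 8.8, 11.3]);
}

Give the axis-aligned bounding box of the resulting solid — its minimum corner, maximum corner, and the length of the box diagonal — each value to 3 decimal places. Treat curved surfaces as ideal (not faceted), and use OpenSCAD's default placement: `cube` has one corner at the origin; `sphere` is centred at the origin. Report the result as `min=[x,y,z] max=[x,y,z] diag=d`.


A = translate([3.8, 12.8, -9.1]) cube([5.8, 8.8, 11.3]) → bbox [3.8,12.8,-9.1] .. [9.6,21.6,2.2]
B = sphere(r=3.5) → bbox [-3.5,-3.5,-3.5] .. [3.5,3.5,3.5]
lo = A.lo+B.lo = [3.8-3.5, 12.8-3.5, -9.1-3.5] = [0.300,9.300,-12.600]
hi = A.hi+B.hi = [9.6+3.5, 21.6+3.5, 2.2+3.5] = [13.100,25.100,5.700]
diag = √(12.8²+15.8²+18.3²) = √748.37 = 27.356

min=[0.300,9.300,-12.600] max=[13.100,25.100,5.700] diag=27.356


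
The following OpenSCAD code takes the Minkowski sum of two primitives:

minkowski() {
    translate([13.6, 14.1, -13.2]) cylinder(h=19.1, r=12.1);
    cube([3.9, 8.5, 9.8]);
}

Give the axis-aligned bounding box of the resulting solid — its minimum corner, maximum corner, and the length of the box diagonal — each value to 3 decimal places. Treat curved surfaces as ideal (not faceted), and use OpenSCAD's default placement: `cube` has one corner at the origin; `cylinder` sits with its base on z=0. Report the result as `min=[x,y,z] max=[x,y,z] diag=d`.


min=[1.500,2.000,-13.200] max=[29.600,34.700,15.700] diag=51.905

A = translate([13.6, 14.1, -13.2]) cylinder(h=19.1, r=12.1) → bbox [1.5,2,-13.2] .. [25.7,26.2,5.9]
B = cube([3.9, 8.5, 9.8]) → bbox [0,0,0] .. [3.9,8.5,9.8]
lo = A.lo+B.lo = [1.5+0, 2+0, -13.2+0] = [1.500,2.000,-13.200]
hi = A.hi+B.hi = [25.7+3.9, 26.2+8.5, 5.9+9.8] = [29.600,34.700,15.700]
diag = √(28.1²+32.7²+28.9²) = √2694.11 = 51.905


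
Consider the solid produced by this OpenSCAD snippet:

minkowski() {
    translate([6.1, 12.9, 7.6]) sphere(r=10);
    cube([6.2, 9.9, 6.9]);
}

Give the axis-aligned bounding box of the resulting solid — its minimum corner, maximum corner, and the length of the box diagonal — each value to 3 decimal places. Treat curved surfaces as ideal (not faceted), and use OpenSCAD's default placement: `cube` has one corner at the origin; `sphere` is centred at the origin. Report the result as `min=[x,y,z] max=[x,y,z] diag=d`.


min=[-3.900,2.900,-2.400] max=[22.300,32.800,24.500] diag=48.001

A = translate([6.1, 12.9, 7.6]) sphere(r=10) → bbox [-3.9,2.9,-2.4] .. [16.1,22.9,17.6]
B = cube([6.2, 9.9, 6.9]) → bbox [0,0,0] .. [6.2,9.9,6.9]
lo = A.lo+B.lo = [-3.9+0, 2.9+0, -2.4+0] = [-3.900,2.900,-2.400]
hi = A.hi+B.hi = [16.1+6.2, 22.9+9.9, 17.6+6.9] = [22.300,32.800,24.500]
diag = √(26.2²+29.9²+26.9²) = √2304.06 = 48.001


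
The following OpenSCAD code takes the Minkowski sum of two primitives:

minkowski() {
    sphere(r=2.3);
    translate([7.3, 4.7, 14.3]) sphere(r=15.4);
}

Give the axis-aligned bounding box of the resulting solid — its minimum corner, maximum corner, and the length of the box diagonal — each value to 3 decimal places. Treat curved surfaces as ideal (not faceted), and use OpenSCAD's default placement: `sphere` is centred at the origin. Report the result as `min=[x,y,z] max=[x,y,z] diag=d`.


A = translate([7.3, 4.7, 14.3]) sphere(r=15.4) → bbox [-8.1,-10.7,-1.1] .. [22.7,20.1,29.7]
B = sphere(r=2.3) → bbox [-2.3,-2.3,-2.3] .. [2.3,2.3,2.3]
lo = A.lo+B.lo = [-8.1-2.3, -10.7-2.3, -1.1-2.3] = [-10.400,-13.000,-3.400]
hi = A.hi+B.hi = [22.7+2.3, 20.1+2.3, 29.7+2.3] = [25.000,22.400,32.000]
diag = √(35.4²+35.4²+35.4²) = √3759.48 = 61.315

min=[-10.400,-13.000,-3.400] max=[25.000,22.400,32.000] diag=61.315


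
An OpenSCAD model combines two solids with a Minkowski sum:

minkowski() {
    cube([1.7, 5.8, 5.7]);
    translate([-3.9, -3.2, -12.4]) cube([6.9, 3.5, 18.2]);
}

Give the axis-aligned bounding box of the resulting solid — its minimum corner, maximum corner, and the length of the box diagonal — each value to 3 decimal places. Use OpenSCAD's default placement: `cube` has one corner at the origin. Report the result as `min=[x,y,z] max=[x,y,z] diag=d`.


min=[-3.900,-3.200,-12.400] max=[4.700,6.100,11.500] diag=27.049

A = translate([-3.9, -3.2, -12.4]) cube([6.9, 3.5, 18.2]) → bbox [-3.9,-3.2,-12.4] .. [3,0.3,5.8]
B = cube([1.7, 5.8, 5.7]) → bbox [0,0,0] .. [1.7,5.8,5.7]
lo = A.lo+B.lo = [-3.9+0, -3.2+0, -12.4+0] = [-3.900,-3.200,-12.400]
hi = A.hi+B.hi = [3+1.7, 0.3+5.8, 5.8+5.7] = [4.700,6.100,11.500]
diag = √(8.6²+9.3²+23.9²) = √731.66 = 27.049


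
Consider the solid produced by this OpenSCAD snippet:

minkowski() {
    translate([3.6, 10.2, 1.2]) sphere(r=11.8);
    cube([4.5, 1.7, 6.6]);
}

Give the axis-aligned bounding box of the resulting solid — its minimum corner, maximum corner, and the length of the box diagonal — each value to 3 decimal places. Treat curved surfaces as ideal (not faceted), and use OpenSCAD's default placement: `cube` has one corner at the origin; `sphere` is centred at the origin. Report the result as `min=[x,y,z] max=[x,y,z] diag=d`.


min=[-8.200,-1.600,-10.600] max=[19.900,23.700,19.600] diag=48.392

A = translate([3.6, 10.2, 1.2]) sphere(r=11.8) → bbox [-8.2,-1.6,-10.6] .. [15.4,22,13]
B = cube([4.5, 1.7, 6.6]) → bbox [0,0,0] .. [4.5,1.7,6.6]
lo = A.lo+B.lo = [-8.2+0, -1.6+0, -10.6+0] = [-8.200,-1.600,-10.600]
hi = A.hi+B.hi = [15.4+4.5, 22+1.7, 13+6.6] = [19.900,23.700,19.600]
diag = √(28.1²+25.3²+30.2²) = √2341.74 = 48.392


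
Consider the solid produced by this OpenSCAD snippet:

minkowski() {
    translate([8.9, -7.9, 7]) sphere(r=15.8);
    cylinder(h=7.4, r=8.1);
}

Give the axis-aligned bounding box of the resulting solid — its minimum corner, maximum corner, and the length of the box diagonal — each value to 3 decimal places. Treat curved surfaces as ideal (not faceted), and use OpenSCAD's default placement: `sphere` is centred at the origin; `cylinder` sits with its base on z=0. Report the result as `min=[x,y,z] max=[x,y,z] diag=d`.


A = translate([8.9, -7.9, 7]) sphere(r=15.8) → bbox [-6.9,-23.7,-8.8] .. [24.7,7.9,22.8]
B = cylinder(h=7.4, r=8.1) → bbox [-8.1,-8.1,0] .. [8.1,8.1,7.4]
lo = A.lo+B.lo = [-6.9-8.1, -23.7-8.1, -8.8+0] = [-15.000,-31.800,-8.800]
hi = A.hi+B.hi = [24.7+8.1, 7.9+8.1, 22.8+7.4] = [32.800,16.000,30.200]
diag = √(47.8²+47.8²+39²) = √6090.68 = 78.043

min=[-15.000,-31.800,-8.800] max=[32.800,16.000,30.200] diag=78.043


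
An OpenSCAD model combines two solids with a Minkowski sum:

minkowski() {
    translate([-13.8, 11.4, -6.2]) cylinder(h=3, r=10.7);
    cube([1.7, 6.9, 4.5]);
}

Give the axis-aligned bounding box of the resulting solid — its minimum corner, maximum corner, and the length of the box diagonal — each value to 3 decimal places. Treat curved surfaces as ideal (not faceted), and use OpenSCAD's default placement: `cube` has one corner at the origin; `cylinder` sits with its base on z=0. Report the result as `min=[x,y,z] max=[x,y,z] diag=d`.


A = translate([-13.8, 11.4, -6.2]) cylinder(h=3, r=10.7) → bbox [-24.5,0.7,-6.2] .. [-3.1,22.1,-3.2]
B = cube([1.7, 6.9, 4.5]) → bbox [0,0,0] .. [1.7,6.9,4.5]
lo = A.lo+B.lo = [-24.5+0, 0.7+0, -6.2+0] = [-24.500,0.700,-6.200]
hi = A.hi+B.hi = [-3.1+1.7, 22.1+6.9, -3.2+4.5] = [-1.400,29.000,1.300]
diag = √(23.1²+28.3²+7.5²) = √1390.75 = 37.293

min=[-24.500,0.700,-6.200] max=[-1.400,29.000,1.300] diag=37.293


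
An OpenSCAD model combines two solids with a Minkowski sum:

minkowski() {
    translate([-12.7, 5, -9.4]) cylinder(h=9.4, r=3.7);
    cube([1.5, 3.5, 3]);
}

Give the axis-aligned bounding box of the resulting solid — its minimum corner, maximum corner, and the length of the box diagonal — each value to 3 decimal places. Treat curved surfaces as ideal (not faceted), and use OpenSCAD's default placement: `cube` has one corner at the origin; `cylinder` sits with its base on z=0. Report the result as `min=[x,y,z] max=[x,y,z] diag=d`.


min=[-16.400,1.300,-9.400] max=[-7.500,12.200,3.000] diag=18.756

A = translate([-12.7, 5, -9.4]) cylinder(h=9.4, r=3.7) → bbox [-16.4,1.3,-9.4] .. [-9,8.7,0]
B = cube([1.5, 3.5, 3]) → bbox [0,0,0] .. [1.5,3.5,3]
lo = A.lo+B.lo = [-16.4+0, 1.3+0, -9.4+0] = [-16.400,1.300,-9.400]
hi = A.hi+B.hi = [-9+1.5, 8.7+3.5, 0+3] = [-7.500,12.200,3.000]
diag = √(8.9²+10.9²+12.4²) = √351.78 = 18.756


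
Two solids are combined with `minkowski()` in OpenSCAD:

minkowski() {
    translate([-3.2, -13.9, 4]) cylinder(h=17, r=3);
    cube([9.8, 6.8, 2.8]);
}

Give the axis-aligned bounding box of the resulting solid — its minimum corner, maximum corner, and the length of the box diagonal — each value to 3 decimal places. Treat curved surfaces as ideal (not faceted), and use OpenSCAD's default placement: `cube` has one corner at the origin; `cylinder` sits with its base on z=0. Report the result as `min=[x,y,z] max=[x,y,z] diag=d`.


A = translate([-3.2, -13.9, 4]) cylinder(h=17, r=3) → bbox [-6.2,-16.9,4] .. [-0.2,-10.9,21]
B = cube([9.8, 6.8, 2.8]) → bbox [0,0,0] .. [9.8,6.8,2.8]
lo = A.lo+B.lo = [-6.2+0, -16.9+0, 4+0] = [-6.200,-16.900,4.000]
hi = A.hi+B.hi = [-0.2+9.8, -10.9+6.8, 21+2.8] = [9.600,-4.100,23.800]
diag = √(15.8²+12.8²+19.8²) = √805.52 = 28.382

min=[-6.200,-16.900,4.000] max=[9.600,-4.100,23.800] diag=28.382


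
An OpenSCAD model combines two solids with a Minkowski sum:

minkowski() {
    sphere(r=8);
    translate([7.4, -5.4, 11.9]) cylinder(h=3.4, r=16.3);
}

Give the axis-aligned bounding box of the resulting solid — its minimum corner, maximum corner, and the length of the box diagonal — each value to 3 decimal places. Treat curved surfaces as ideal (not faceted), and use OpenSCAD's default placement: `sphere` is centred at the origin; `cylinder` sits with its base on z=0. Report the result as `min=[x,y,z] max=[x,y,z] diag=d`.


min=[-16.900,-29.700,3.900] max=[31.700,18.900,23.300] diag=71.416

A = translate([7.4, -5.4, 11.9]) cylinder(h=3.4, r=16.3) → bbox [-8.9,-21.7,11.9] .. [23.7,10.9,15.3]
B = sphere(r=8) → bbox [-8,-8,-8] .. [8,8,8]
lo = A.lo+B.lo = [-8.9-8, -21.7-8, 11.9-8] = [-16.900,-29.700,3.900]
hi = A.hi+B.hi = [23.7+8, 10.9+8, 15.3+8] = [31.700,18.900,23.300]
diag = √(48.6²+48.6²+19.4²) = √5100.28 = 71.416


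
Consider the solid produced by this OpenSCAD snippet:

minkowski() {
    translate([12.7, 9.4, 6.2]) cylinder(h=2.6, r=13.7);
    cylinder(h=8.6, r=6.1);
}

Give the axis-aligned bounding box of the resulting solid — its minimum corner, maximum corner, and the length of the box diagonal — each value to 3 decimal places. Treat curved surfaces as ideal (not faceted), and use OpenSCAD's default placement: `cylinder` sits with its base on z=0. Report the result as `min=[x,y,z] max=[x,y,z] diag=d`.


A = translate([12.7, 9.4, 6.2]) cylinder(h=2.6, r=13.7) → bbox [-1,-4.3,6.2] .. [26.4,23.1,8.8]
B = cylinder(h=8.6, r=6.1) → bbox [-6.1,-6.1,0] .. [6.1,6.1,8.6]
lo = A.lo+B.lo = [-1-6.1, -4.3-6.1, 6.2+0] = [-7.100,-10.400,6.200]
hi = A.hi+B.hi = [26.4+6.1, 23.1+6.1, 8.8+8.6] = [32.500,29.200,17.400]
diag = √(39.6²+39.6²+11.2²) = √3261.76 = 57.112

min=[-7.100,-10.400,6.200] max=[32.500,29.200,17.400] diag=57.112


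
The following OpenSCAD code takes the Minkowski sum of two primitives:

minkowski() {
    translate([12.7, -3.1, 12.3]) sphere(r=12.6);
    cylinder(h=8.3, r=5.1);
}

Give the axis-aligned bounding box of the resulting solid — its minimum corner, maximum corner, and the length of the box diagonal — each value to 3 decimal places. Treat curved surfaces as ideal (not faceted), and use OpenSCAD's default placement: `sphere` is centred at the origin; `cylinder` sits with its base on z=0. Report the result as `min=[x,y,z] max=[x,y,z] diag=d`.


min=[-5.000,-20.800,-0.300] max=[30.400,14.600,33.200] diag=60.238

A = translate([12.7, -3.1, 12.3]) sphere(r=12.6) → bbox [0.1,-15.7,-0.3] .. [25.3,9.5,24.9]
B = cylinder(h=8.3, r=5.1) → bbox [-5.1,-5.1,0] .. [5.1,5.1,8.3]
lo = A.lo+B.lo = [0.1-5.1, -15.7-5.1, -0.3+0] = [-5.000,-20.800,-0.300]
hi = A.hi+B.hi = [25.3+5.1, 9.5+5.1, 24.9+8.3] = [30.400,14.600,33.200]
diag = √(35.4²+35.4²+33.5²) = √3628.57 = 60.238


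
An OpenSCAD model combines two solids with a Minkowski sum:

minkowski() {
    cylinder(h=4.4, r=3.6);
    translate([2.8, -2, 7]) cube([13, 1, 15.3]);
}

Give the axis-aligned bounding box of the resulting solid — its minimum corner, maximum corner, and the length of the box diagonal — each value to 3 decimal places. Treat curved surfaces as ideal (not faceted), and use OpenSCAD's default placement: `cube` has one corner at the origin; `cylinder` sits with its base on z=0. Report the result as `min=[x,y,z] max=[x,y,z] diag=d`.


A = translate([2.8, -2, 7]) cube([13, 1, 15.3]) → bbox [2.8,-2,7] .. [15.8,-1,22.3]
B = cylinder(h=4.4, r=3.6) → bbox [-3.6,-3.6,0] .. [3.6,3.6,4.4]
lo = A.lo+B.lo = [2.8-3.6, -2-3.6, 7+0] = [-0.800,-5.600,7.000]
hi = A.hi+B.hi = [15.8+3.6, -1+3.6, 22.3+4.4] = [19.400,2.600,26.700]
diag = √(20.2²+8.2²+19.7²) = √863.37 = 29.383

min=[-0.800,-5.600,7.000] max=[19.400,2.600,26.700] diag=29.383


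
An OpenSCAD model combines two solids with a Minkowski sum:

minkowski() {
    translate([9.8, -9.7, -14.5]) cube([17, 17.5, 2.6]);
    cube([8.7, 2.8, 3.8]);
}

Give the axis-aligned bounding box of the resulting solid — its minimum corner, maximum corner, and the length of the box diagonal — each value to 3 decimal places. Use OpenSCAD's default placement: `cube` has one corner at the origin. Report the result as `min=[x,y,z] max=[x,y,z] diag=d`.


min=[9.800,-9.700,-14.500] max=[35.500,10.600,-8.100] diag=33.370

A = translate([9.8, -9.7, -14.5]) cube([17, 17.5, 2.6]) → bbox [9.8,-9.7,-14.5] .. [26.8,7.8,-11.9]
B = cube([8.7, 2.8, 3.8]) → bbox [0,0,0] .. [8.7,2.8,3.8]
lo = A.lo+B.lo = [9.8+0, -9.7+0, -14.5+0] = [9.800,-9.700,-14.500]
hi = A.hi+B.hi = [26.8+8.7, 7.8+2.8, -11.9+3.8] = [35.500,10.600,-8.100]
diag = √(25.7²+20.3²+6.4²) = √1113.54 = 33.370


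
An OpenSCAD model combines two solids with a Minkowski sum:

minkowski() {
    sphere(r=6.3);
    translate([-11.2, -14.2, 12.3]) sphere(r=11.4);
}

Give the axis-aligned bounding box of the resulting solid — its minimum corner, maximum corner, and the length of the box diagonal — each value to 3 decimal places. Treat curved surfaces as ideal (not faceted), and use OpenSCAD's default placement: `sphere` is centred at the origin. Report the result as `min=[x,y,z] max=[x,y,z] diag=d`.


min=[-28.900,-31.900,-5.400] max=[6.500,3.500,30.000] diag=61.315

A = translate([-11.2, -14.2, 12.3]) sphere(r=11.4) → bbox [-22.6,-25.6,0.9] .. [0.2,-2.8,23.7]
B = sphere(r=6.3) → bbox [-6.3,-6.3,-6.3] .. [6.3,6.3,6.3]
lo = A.lo+B.lo = [-22.6-6.3, -25.6-6.3, 0.9-6.3] = [-28.900,-31.900,-5.400]
hi = A.hi+B.hi = [0.2+6.3, -2.8+6.3, 23.7+6.3] = [6.500,3.500,30.000]
diag = √(35.4²+35.4²+35.4²) = √3759.48 = 61.315


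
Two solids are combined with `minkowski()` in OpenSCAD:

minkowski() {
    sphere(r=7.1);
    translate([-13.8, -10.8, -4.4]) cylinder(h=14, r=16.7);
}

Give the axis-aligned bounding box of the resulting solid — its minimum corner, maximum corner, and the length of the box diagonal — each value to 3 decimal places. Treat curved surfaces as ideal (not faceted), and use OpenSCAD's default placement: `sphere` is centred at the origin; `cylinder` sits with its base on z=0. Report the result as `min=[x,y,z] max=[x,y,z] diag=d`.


min=[-37.600,-34.600,-11.500] max=[10.000,13.000,16.700] diag=72.985

A = translate([-13.8, -10.8, -4.4]) cylinder(h=14, r=16.7) → bbox [-30.5,-27.5,-4.4] .. [2.9,5.9,9.6]
B = sphere(r=7.1) → bbox [-7.1,-7.1,-7.1] .. [7.1,7.1,7.1]
lo = A.lo+B.lo = [-30.5-7.1, -27.5-7.1, -4.4-7.1] = [-37.600,-34.600,-11.500]
hi = A.hi+B.hi = [2.9+7.1, 5.9+7.1, 9.6+7.1] = [10.000,13.000,16.700]
diag = √(47.6²+47.6²+28.2²) = √5326.76 = 72.985


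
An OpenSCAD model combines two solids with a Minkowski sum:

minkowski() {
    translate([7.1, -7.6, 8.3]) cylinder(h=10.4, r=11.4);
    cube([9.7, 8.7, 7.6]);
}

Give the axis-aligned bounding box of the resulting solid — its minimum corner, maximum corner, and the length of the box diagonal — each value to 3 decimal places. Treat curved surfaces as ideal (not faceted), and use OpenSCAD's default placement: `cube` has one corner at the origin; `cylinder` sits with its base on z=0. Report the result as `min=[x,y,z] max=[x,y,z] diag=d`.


A = translate([7.1, -7.6, 8.3]) cylinder(h=10.4, r=11.4) → bbox [-4.3,-19,8.3] .. [18.5,3.8,18.7]
B = cube([9.7, 8.7, 7.6]) → bbox [0,0,0] .. [9.7,8.7,7.6]
lo = A.lo+B.lo = [-4.3+0, -19+0, 8.3+0] = [-4.300,-19.000,8.300]
hi = A.hi+B.hi = [18.5+9.7, 3.8+8.7, 18.7+7.6] = [28.200,12.500,26.300]
diag = √(32.5²+31.5²+18²) = √2372.5 = 48.708

min=[-4.300,-19.000,8.300] max=[28.200,12.500,26.300] diag=48.708


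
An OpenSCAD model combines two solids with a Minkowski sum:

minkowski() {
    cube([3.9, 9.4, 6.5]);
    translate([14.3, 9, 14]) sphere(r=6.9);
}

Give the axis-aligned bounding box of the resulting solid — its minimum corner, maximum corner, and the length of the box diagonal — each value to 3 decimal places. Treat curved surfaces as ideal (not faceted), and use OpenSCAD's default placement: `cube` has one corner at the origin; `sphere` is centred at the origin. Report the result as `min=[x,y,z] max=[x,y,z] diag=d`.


min=[7.400,2.100,7.100] max=[25.100,25.300,27.400] diag=35.547

A = translate([14.3, 9, 14]) sphere(r=6.9) → bbox [7.4,2.1,7.1] .. [21.2,15.9,20.9]
B = cube([3.9, 9.4, 6.5]) → bbox [0,0,0] .. [3.9,9.4,6.5]
lo = A.lo+B.lo = [7.4+0, 2.1+0, 7.1+0] = [7.400,2.100,7.100]
hi = A.hi+B.hi = [21.2+3.9, 15.9+9.4, 20.9+6.5] = [25.100,25.300,27.400]
diag = √(17.7²+23.2²+20.3²) = √1263.62 = 35.547


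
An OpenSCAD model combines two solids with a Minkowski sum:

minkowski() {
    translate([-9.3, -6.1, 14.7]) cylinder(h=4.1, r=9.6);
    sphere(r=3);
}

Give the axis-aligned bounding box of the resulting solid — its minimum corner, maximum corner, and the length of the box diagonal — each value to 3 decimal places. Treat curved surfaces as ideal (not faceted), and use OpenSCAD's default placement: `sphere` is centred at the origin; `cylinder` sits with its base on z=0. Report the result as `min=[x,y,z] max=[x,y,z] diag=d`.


min=[-21.900,-18.700,11.700] max=[3.300,6.500,21.800] diag=37.042

A = translate([-9.3, -6.1, 14.7]) cylinder(h=4.1, r=9.6) → bbox [-18.9,-15.7,14.7] .. [0.3,3.5,18.8]
B = sphere(r=3) → bbox [-3,-3,-3] .. [3,3,3]
lo = A.lo+B.lo = [-18.9-3, -15.7-3, 14.7-3] = [-21.900,-18.700,11.700]
hi = A.hi+B.hi = [0.3+3, 3.5+3, 18.8+3] = [3.300,6.500,21.800]
diag = √(25.2²+25.2²+10.1²) = √1372.09 = 37.042


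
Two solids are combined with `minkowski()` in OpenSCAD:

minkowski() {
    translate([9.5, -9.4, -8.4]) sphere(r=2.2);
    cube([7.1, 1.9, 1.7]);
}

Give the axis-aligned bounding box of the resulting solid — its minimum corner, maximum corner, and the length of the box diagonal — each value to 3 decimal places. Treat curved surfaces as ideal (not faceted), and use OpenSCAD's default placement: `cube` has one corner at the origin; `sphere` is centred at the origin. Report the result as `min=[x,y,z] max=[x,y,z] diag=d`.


min=[7.300,-11.600,-10.600] max=[18.800,-5.300,-4.500] diag=14.462

A = translate([9.5, -9.4, -8.4]) sphere(r=2.2) → bbox [7.3,-11.6,-10.6] .. [11.7,-7.2,-6.2]
B = cube([7.1, 1.9, 1.7]) → bbox [0,0,0] .. [7.1,1.9,1.7]
lo = A.lo+B.lo = [7.3+0, -11.6+0, -10.6+0] = [7.300,-11.600,-10.600]
hi = A.hi+B.hi = [11.7+7.1, -7.2+1.9, -6.2+1.7] = [18.800,-5.300,-4.500]
diag = √(11.5²+6.3²+6.1²) = √209.15 = 14.462


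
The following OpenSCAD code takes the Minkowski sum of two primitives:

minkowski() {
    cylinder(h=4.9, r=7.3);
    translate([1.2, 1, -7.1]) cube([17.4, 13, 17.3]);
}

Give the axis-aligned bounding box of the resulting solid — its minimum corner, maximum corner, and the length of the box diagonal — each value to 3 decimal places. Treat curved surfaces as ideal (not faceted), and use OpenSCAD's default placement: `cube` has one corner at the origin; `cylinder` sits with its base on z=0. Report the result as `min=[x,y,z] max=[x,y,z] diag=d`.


A = translate([1.2, 1, -7.1]) cube([17.4, 13, 17.3]) → bbox [1.2,1,-7.1] .. [18.6,14,10.2]
B = cylinder(h=4.9, r=7.3) → bbox [-7.3,-7.3,0] .. [7.3,7.3,4.9]
lo = A.lo+B.lo = [1.2-7.3, 1-7.3, -7.1+0] = [-6.100,-6.300,-7.100]
hi = A.hi+B.hi = [18.6+7.3, 14+7.3, 10.2+4.9] = [25.900,21.300,15.100]
diag = √(32²+27.6²+22.2²) = √2278.6 = 47.735

min=[-6.100,-6.300,-7.100] max=[25.900,21.300,15.100] diag=47.735


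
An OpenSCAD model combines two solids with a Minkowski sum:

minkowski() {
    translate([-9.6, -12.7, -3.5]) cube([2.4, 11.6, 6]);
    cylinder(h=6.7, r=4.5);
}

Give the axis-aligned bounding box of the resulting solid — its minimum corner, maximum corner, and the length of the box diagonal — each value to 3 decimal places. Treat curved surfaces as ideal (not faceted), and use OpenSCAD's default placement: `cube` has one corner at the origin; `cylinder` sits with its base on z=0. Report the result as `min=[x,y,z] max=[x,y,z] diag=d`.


min=[-14.100,-17.200,-3.500] max=[-2.700,3.400,9.200] diag=26.751

A = translate([-9.6, -12.7, -3.5]) cube([2.4, 11.6, 6]) → bbox [-9.6,-12.7,-3.5] .. [-7.2,-1.1,2.5]
B = cylinder(h=6.7, r=4.5) → bbox [-4.5,-4.5,0] .. [4.5,4.5,6.7]
lo = A.lo+B.lo = [-9.6-4.5, -12.7-4.5, -3.5+0] = [-14.100,-17.200,-3.500]
hi = A.hi+B.hi = [-7.2+4.5, -1.1+4.5, 2.5+6.7] = [-2.700,3.400,9.200]
diag = √(11.4²+20.6²+12.7²) = √715.61 = 26.751


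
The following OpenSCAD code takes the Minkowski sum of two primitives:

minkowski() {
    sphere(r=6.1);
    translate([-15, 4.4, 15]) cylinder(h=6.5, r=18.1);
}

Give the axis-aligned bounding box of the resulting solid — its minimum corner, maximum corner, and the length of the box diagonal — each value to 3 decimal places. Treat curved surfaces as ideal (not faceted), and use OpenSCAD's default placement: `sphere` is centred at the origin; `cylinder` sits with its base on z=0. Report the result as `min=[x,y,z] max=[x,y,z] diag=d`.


min=[-39.200,-19.800,8.900] max=[9.200,28.600,27.600] diag=70.956

A = translate([-15, 4.4, 15]) cylinder(h=6.5, r=18.1) → bbox [-33.1,-13.7,15] .. [3.1,22.5,21.5]
B = sphere(r=6.1) → bbox [-6.1,-6.1,-6.1] .. [6.1,6.1,6.1]
lo = A.lo+B.lo = [-33.1-6.1, -13.7-6.1, 15-6.1] = [-39.200,-19.800,8.900]
hi = A.hi+B.hi = [3.1+6.1, 22.5+6.1, 21.5+6.1] = [9.200,28.600,27.600]
diag = √(48.4²+48.4²+18.7²) = √5034.81 = 70.956


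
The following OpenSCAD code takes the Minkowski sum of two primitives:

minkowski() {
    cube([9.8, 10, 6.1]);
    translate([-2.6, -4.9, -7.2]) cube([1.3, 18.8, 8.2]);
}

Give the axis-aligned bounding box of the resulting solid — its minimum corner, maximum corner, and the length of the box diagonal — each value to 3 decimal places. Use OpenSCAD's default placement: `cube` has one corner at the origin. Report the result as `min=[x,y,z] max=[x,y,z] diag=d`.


A = translate([-2.6, -4.9, -7.2]) cube([1.3, 18.8, 8.2]) → bbox [-2.6,-4.9,-7.2] .. [-1.3,13.9,1]
B = cube([9.8, 10, 6.1]) → bbox [0,0,0] .. [9.8,10,6.1]
lo = A.lo+B.lo = [-2.6+0, -4.9+0, -7.2+0] = [-2.600,-4.900,-7.200]
hi = A.hi+B.hi = [-1.3+9.8, 13.9+10, 1+6.1] = [8.500,23.900,7.100]
diag = √(11.1²+28.8²+14.3²) = √1157.14 = 34.017

min=[-2.600,-4.900,-7.200] max=[8.500,23.900,7.100] diag=34.017


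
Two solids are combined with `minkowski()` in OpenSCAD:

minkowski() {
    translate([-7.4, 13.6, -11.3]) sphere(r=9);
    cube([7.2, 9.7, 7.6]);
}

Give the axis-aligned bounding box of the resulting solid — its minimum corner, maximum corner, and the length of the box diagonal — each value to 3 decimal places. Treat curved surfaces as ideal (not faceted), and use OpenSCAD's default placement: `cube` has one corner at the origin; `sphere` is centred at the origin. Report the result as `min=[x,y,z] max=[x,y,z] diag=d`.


A = translate([-7.4, 13.6, -11.3]) sphere(r=9) → bbox [-16.4,4.6,-20.3] .. [1.6,22.6,-2.3]
B = cube([7.2, 9.7, 7.6]) → bbox [0,0,0] .. [7.2,9.7,7.6]
lo = A.lo+B.lo = [-16.4+0, 4.6+0, -20.3+0] = [-16.400,4.600,-20.300]
hi = A.hi+B.hi = [1.6+7.2, 22.6+9.7, -2.3+7.6] = [8.800,32.300,5.300]
diag = √(25.2²+27.7²+25.6²) = √2057.69 = 45.362

min=[-16.400,4.600,-20.300] max=[8.800,32.300,5.300] diag=45.362


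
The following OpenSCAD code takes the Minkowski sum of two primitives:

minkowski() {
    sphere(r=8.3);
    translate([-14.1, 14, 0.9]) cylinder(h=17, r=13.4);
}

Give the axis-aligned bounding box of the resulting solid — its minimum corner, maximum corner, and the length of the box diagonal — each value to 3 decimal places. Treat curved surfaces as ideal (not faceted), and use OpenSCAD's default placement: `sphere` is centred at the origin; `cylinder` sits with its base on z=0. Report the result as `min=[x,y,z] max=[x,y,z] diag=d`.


A = translate([-14.1, 14, 0.9]) cylinder(h=17, r=13.4) → bbox [-27.5,0.6,0.9] .. [-0.7,27.4,17.9]
B = sphere(r=8.3) → bbox [-8.3,-8.3,-8.3] .. [8.3,8.3,8.3]
lo = A.lo+B.lo = [-27.5-8.3, 0.6-8.3, 0.9-8.3] = [-35.800,-7.700,-7.400]
hi = A.hi+B.hi = [-0.7+8.3, 27.4+8.3, 17.9+8.3] = [7.600,35.700,26.200]
diag = √(43.4²+43.4²+33.6²) = √4896.08 = 69.972

min=[-35.800,-7.700,-7.400] max=[7.600,35.700,26.200] diag=69.972


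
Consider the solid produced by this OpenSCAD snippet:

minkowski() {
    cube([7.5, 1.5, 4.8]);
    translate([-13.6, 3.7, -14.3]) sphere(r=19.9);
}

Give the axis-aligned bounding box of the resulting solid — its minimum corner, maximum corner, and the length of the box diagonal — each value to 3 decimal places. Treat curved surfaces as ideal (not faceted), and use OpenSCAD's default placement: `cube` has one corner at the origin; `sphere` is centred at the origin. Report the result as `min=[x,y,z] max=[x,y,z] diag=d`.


A = translate([-13.6, 3.7, -14.3]) sphere(r=19.9) → bbox [-33.5,-16.2,-34.2] .. [6.3,23.6,5.6]
B = cube([7.5, 1.5, 4.8]) → bbox [0,0,0] .. [7.5,1.5,4.8]
lo = A.lo+B.lo = [-33.5+0, -16.2+0, -34.2+0] = [-33.500,-16.200,-34.200]
hi = A.hi+B.hi = [6.3+7.5, 23.6+1.5, 5.6+4.8] = [13.800,25.100,10.400]
diag = √(47.3²+41.3²+44.6²) = √5932.14 = 77.020

min=[-33.500,-16.200,-34.200] max=[13.800,25.100,10.400] diag=77.020


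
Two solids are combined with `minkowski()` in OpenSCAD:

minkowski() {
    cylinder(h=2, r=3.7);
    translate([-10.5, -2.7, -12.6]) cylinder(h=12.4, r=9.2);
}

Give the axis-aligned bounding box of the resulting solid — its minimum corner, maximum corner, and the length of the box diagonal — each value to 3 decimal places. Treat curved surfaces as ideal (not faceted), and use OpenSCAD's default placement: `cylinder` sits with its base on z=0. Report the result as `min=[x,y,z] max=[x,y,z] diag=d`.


A = translate([-10.5, -2.7, -12.6]) cylinder(h=12.4, r=9.2) → bbox [-19.7,-11.9,-12.6] .. [-1.3,6.5,-0.2]
B = cylinder(h=2, r=3.7) → bbox [-3.7,-3.7,0] .. [3.7,3.7,2]
lo = A.lo+B.lo = [-19.7-3.7, -11.9-3.7, -12.6+0] = [-23.400,-15.600,-12.600]
hi = A.hi+B.hi = [-1.3+3.7, 6.5+3.7, -0.2+2] = [2.400,10.200,1.800]
diag = √(25.8²+25.8²+14.4²) = √1538.64 = 39.226

min=[-23.400,-15.600,-12.600] max=[2.400,10.200,1.800] diag=39.226


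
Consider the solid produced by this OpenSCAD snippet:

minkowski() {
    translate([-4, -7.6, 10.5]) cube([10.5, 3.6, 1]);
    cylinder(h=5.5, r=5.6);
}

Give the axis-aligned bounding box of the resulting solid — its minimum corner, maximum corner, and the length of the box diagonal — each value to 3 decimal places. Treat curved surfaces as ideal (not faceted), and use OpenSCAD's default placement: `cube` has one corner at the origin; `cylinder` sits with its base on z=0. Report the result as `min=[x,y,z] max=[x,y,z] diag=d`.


min=[-9.600,-13.200,10.500] max=[12.100,1.600,17.000] diag=27.059

A = translate([-4, -7.6, 10.5]) cube([10.5, 3.6, 1]) → bbox [-4,-7.6,10.5] .. [6.5,-4,11.5]
B = cylinder(h=5.5, r=5.6) → bbox [-5.6,-5.6,0] .. [5.6,5.6,5.5]
lo = A.lo+B.lo = [-4-5.6, -7.6-5.6, 10.5+0] = [-9.600,-13.200,10.500]
hi = A.hi+B.hi = [6.5+5.6, -4+5.6, 11.5+5.5] = [12.100,1.600,17.000]
diag = √(21.7²+14.8²+6.5²) = √732.18 = 27.059


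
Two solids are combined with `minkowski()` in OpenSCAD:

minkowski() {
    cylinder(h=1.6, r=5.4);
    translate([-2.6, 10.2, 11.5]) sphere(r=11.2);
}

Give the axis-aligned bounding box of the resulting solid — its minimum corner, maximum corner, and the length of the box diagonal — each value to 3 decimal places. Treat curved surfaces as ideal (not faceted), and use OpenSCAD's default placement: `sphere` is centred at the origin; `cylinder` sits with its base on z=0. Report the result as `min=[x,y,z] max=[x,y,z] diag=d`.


A = translate([-2.6, 10.2, 11.5]) sphere(r=11.2) → bbox [-13.8,-1,0.3] .. [8.6,21.4,22.7]
B = cylinder(h=1.6, r=5.4) → bbox [-5.4,-5.4,0] .. [5.4,5.4,1.6]
lo = A.lo+B.lo = [-13.8-5.4, -1-5.4, 0.3+0] = [-19.200,-6.400,0.300]
hi = A.hi+B.hi = [8.6+5.4, 21.4+5.4, 22.7+1.6] = [14.000,26.800,24.300]
diag = √(33.2²+33.2²+24²) = √2780.48 = 52.730

min=[-19.200,-6.400,0.300] max=[14.000,26.800,24.300] diag=52.730


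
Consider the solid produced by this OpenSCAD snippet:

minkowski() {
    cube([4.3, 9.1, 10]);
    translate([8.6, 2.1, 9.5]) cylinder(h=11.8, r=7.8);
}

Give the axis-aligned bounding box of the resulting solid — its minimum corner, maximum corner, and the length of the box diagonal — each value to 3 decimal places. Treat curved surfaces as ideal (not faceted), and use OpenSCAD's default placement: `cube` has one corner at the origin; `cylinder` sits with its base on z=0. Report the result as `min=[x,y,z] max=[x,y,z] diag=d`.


A = translate([8.6, 2.1, 9.5]) cylinder(h=11.8, r=7.8) → bbox [0.8,-5.7,9.5] .. [16.4,9.9,21.3]
B = cube([4.3, 9.1, 10]) → bbox [0,0,0] .. [4.3,9.1,10]
lo = A.lo+B.lo = [0.8+0, -5.7+0, 9.5+0] = [0.800,-5.700,9.500]
hi = A.hi+B.hi = [16.4+4.3, 9.9+9.1, 21.3+10] = [20.700,19.000,31.300]
diag = √(19.9²+24.7²+21.8²) = √1481.34 = 38.488

min=[0.800,-5.700,9.500] max=[20.700,19.000,31.300] diag=38.488
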